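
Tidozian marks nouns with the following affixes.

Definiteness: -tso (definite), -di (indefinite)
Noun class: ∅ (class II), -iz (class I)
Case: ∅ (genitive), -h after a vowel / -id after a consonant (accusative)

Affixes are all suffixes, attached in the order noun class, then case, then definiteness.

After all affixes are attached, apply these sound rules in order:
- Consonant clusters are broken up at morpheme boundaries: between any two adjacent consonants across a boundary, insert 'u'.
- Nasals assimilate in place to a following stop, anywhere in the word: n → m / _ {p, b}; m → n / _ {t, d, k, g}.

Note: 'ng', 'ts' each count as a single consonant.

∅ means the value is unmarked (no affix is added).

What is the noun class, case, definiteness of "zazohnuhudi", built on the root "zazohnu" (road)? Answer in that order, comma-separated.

Segment: zazohnu-h-di.
noun class: ∅ → class II.
case: -h/id → accusative.
definiteness: -di → indefinite.

class II, accusative, indefinite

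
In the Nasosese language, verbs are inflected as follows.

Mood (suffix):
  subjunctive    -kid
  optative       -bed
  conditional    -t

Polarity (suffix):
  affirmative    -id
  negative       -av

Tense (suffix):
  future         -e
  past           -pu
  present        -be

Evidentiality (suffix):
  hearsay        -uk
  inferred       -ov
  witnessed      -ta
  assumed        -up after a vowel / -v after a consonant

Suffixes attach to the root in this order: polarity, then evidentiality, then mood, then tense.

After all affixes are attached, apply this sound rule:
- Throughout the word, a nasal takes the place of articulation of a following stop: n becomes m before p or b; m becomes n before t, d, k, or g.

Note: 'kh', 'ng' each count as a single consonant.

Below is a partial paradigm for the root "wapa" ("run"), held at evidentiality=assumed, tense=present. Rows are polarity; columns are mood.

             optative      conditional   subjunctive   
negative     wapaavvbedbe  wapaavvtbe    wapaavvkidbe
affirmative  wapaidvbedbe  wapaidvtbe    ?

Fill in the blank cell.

Attach polarity affirmative -id → wapaid.
Attach evidentiality assumed -v (after consonant 'd') → wapaidv.
Attach mood subjunctive -kid → wapaidvkid.
Attach tense present -be → wapaidvkidbe.
Nasal assimilation: no change.

wapaidvkidbe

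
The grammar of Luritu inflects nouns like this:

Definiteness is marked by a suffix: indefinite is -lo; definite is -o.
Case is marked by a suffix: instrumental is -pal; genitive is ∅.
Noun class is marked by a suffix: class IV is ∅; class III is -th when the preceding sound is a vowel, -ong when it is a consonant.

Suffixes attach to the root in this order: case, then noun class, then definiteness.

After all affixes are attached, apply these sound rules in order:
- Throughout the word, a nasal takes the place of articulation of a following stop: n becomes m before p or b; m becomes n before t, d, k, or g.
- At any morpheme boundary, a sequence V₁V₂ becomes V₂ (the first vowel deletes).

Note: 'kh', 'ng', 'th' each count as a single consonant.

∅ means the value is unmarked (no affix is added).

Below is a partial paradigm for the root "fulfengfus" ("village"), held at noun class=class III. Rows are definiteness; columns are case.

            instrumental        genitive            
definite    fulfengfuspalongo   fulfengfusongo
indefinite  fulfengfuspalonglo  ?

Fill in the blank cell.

fulfengfusonglo

case = genitive: zero marking, form stays fulfengfus.
Attach noun class class III -ong (after consonant 's') → fulfengfusong.
Attach definiteness indefinite -lo → fulfengfusonglo.
Nasal assimilation: no change.
Vowel deletion: no change.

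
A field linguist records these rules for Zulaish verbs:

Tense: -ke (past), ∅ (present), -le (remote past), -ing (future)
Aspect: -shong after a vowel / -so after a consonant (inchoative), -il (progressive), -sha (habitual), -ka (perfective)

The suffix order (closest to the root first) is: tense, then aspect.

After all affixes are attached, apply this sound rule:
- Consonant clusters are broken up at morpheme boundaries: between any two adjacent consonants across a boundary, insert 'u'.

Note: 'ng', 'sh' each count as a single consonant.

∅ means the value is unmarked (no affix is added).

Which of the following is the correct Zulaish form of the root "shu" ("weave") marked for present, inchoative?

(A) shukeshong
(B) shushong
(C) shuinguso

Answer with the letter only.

B

tense = present: zero marking, form stays shu.
Attach aspect inchoative -shong (after vowel 'u') → shushong.
Epenthesis: no change.
So the correct form is shushong, option (B).
(C) shuinguso is wrong: it uses future instead of present for tense.
(A) shukeshong is wrong: it uses past instead of present for tense.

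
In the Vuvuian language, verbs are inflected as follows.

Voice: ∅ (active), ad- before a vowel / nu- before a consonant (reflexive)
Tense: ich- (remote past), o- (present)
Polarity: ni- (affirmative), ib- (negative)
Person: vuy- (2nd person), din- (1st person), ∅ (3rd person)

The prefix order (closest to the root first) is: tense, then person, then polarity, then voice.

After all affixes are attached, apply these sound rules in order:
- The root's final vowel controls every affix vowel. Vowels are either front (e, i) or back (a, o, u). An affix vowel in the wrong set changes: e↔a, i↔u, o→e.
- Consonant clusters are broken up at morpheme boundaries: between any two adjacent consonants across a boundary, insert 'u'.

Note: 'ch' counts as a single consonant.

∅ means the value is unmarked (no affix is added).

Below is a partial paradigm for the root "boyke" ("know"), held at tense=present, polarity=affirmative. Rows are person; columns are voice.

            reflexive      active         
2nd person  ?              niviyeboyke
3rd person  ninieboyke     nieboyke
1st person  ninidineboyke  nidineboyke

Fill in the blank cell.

niniviyeboyke

Attach tense present o- → oboyke.
Attach person 2nd person vuy- → vuyoboyke.
Attach polarity affirmative ni- → nivuyoboyke.
Attach voice reflexive nu- (before consonant 'n') → nunivuyoboyke.
Apply vowel harmony: nunivuyoboyke → niniviyeboyke.
Epenthesis: no change.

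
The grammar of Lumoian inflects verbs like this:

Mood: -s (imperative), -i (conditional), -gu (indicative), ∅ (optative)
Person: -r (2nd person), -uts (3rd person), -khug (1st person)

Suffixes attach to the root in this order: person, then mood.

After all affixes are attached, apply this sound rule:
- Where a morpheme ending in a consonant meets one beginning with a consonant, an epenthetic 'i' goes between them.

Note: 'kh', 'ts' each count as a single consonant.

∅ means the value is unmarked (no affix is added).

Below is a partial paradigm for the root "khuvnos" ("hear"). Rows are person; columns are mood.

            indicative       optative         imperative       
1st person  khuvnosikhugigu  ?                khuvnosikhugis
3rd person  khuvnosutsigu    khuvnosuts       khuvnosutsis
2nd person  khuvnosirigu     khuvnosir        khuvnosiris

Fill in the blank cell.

Attach person 1st person -khug → khuvnoskhug.
mood = optative: zero marking, form stays khuvnoskhug.
Apply epenthesis: khuvnoskhug → khuvnosikhug.

khuvnosikhug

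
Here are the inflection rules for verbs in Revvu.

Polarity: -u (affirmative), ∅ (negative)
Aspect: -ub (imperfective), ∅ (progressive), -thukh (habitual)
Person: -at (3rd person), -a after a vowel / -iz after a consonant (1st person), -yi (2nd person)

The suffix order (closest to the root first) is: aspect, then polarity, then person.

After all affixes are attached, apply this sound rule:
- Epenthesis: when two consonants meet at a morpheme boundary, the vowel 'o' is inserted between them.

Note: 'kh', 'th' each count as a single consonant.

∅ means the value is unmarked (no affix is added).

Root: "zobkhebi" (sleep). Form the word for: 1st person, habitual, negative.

zobkhebithukhiz

Attach aspect habitual -thukh → zobkhebithukh.
polarity = negative: zero marking, form stays zobkhebithukh.
Attach person 1st person -iz (after consonant 'kh') → zobkhebithukhiz.
Epenthesis: no change.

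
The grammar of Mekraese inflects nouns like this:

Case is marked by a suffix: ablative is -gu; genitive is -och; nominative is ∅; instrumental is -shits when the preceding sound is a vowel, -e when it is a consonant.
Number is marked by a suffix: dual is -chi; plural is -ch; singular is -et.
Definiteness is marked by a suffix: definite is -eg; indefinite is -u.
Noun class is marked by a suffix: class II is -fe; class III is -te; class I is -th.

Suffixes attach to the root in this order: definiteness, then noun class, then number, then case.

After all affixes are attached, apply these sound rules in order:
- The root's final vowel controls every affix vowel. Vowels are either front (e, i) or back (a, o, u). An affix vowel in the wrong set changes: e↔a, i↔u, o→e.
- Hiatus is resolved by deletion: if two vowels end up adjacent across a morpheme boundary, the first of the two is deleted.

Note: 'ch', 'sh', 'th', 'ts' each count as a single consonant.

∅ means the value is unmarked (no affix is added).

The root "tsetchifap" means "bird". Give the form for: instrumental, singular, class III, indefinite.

Attach definiteness indefinite -u → tsetchifapu.
Attach noun class class III -te → tsetchifapute.
Attach number singular -et → tsetchifaputeet.
Attach case instrumental -e (after consonant 't') → tsetchifaputeete.
Apply vowel harmony: tsetchifaputeete → tsetchifaputaata.
Apply vowel deletion: tsetchifaputaata → tsetchifaputata.

tsetchifaputata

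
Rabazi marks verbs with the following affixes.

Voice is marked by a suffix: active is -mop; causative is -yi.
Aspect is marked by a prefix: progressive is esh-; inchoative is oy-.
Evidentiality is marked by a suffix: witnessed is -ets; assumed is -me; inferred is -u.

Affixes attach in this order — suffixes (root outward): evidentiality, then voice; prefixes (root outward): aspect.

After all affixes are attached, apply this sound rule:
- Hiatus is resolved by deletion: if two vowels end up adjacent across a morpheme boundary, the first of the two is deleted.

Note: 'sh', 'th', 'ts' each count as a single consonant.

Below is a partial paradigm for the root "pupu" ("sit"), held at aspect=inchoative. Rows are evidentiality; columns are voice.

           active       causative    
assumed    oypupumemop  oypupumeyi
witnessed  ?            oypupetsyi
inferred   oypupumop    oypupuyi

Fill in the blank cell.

oypupetsmop

Attach evidentiality witnessed -ets → pupuets.
Attach voice active -mop → pupuetsmop.
Attach aspect inchoative oy- → oypupuetsmop.
Apply vowel deletion: oypupuetsmop → oypupetsmop.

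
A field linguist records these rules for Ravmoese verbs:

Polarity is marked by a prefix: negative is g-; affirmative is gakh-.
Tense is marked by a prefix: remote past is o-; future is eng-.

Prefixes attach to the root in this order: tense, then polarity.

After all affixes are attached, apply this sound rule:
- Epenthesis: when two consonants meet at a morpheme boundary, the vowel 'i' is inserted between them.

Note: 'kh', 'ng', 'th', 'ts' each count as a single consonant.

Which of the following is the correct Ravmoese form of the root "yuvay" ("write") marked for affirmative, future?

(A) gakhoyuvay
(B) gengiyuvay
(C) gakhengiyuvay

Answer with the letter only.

Attach tense future eng- → engyuvay.
Attach polarity affirmative gakh- → gakhengyuvay.
Apply epenthesis: gakhengyuvay → gakhengiyuvay.
So the correct form is gakhengiyuvay, option (C).
(B) gengiyuvay is wrong: it uses negative instead of affirmative for polarity.
(A) gakhoyuvay is wrong: it uses remote past instead of future for tense.

C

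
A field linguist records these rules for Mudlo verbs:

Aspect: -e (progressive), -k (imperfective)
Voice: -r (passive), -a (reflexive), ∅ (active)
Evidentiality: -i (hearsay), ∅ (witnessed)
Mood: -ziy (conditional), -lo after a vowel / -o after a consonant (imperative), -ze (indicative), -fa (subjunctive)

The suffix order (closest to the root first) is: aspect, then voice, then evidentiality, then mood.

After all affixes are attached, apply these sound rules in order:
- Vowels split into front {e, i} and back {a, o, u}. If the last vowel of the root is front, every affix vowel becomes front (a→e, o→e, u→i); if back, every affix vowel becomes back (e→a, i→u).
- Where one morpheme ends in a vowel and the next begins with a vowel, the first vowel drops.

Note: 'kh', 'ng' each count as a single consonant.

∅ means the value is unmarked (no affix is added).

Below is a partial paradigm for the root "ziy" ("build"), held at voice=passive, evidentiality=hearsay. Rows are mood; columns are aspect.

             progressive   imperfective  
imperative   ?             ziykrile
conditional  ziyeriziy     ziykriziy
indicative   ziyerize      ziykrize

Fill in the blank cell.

Attach aspect progressive -e → ziye.
Attach voice passive -r → ziyer.
Attach evidentiality hearsay -i → ziyeri.
Attach mood imperative -lo (after vowel 'i') → ziyerilo.
Apply vowel harmony: ziyerilo → ziyerile.
Vowel deletion: no change.

ziyerile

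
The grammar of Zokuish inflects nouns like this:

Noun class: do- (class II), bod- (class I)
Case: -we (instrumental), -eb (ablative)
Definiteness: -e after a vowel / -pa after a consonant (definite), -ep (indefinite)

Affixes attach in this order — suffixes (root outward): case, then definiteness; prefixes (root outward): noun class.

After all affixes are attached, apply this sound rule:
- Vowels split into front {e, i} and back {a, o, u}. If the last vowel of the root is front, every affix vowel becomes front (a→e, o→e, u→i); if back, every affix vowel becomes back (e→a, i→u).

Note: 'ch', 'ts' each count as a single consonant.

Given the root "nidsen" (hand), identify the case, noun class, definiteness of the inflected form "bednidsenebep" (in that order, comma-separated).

Segment: bod-nidsen-eb-ep.
case: -eb → ablative.
noun class: bod- → class I.
definiteness: -ep → indefinite.

ablative, class I, indefinite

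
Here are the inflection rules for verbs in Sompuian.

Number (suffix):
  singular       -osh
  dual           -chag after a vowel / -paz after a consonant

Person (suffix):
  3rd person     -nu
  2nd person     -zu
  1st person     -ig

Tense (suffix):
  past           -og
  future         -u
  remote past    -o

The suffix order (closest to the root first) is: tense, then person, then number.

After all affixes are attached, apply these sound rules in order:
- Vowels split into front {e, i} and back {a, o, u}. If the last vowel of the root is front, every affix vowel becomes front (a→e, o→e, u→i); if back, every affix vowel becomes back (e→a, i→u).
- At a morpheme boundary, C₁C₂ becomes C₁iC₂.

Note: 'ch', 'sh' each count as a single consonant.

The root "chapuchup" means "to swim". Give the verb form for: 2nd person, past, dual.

Attach tense past -og → chapuchupog.
Attach person 2nd person -zu → chapuchupogzu.
Attach number dual -chag (after vowel 'u') → chapuchupogzuchag.
Vowel harmony: no change.
Apply epenthesis: chapuchupogzuchag → chapuchupogizuchag.

chapuchupogizuchag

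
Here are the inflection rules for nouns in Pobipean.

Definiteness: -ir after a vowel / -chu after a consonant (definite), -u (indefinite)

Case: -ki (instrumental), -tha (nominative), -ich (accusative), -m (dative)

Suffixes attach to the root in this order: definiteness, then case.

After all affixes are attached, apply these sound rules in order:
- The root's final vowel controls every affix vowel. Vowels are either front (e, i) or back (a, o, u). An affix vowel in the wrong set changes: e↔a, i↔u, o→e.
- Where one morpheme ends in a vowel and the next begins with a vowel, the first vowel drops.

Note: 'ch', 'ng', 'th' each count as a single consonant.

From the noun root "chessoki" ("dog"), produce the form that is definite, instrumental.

Attach definiteness definite -ir (after vowel 'i') → chessokiir.
Attach case instrumental -ki → chessokiirki.
Vowel harmony: no change.
Apply vowel deletion: chessokiirki → chessokirki.

chessokirki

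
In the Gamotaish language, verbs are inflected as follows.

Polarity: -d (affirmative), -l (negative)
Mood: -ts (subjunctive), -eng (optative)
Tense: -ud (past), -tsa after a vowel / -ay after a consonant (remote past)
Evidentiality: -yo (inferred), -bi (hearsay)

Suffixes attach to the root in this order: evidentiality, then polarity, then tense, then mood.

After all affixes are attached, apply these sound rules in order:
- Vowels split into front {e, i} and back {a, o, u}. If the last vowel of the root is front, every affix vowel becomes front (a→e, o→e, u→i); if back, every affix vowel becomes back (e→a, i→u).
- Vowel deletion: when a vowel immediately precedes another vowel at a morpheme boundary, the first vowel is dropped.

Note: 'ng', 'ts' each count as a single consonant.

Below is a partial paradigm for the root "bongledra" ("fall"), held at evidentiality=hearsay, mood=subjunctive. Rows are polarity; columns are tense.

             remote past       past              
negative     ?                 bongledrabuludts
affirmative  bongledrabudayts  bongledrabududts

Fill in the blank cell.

bongledrabulayts

Attach evidentiality hearsay -bi → bongledrabi.
Attach polarity negative -l → bongledrabil.
Attach tense remote past -ay (after consonant 'l') → bongledrabilay.
Attach mood subjunctive -ts → bongledrabilayts.
Apply vowel harmony: bongledrabilayts → bongledrabulayts.
Vowel deletion: no change.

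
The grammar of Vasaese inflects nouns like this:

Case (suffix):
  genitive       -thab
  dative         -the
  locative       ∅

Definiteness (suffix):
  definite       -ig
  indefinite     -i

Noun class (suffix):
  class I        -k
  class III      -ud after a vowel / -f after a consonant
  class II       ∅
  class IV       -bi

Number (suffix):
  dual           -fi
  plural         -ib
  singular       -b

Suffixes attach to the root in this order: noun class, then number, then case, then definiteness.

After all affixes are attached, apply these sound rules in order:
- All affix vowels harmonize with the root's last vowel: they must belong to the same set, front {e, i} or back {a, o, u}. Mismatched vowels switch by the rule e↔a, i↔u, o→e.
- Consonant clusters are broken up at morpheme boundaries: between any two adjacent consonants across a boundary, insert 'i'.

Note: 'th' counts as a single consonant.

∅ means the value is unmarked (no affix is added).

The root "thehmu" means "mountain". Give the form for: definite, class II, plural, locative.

noun class = class II: zero marking, form stays thehmu.
Attach number plural -ib → thehmuib.
case = locative: zero marking, form stays thehmuib.
Attach definiteness definite -ig → thehmuibig.
Apply vowel harmony: thehmuibig → thehmuubug.
Epenthesis: no change.

thehmuubug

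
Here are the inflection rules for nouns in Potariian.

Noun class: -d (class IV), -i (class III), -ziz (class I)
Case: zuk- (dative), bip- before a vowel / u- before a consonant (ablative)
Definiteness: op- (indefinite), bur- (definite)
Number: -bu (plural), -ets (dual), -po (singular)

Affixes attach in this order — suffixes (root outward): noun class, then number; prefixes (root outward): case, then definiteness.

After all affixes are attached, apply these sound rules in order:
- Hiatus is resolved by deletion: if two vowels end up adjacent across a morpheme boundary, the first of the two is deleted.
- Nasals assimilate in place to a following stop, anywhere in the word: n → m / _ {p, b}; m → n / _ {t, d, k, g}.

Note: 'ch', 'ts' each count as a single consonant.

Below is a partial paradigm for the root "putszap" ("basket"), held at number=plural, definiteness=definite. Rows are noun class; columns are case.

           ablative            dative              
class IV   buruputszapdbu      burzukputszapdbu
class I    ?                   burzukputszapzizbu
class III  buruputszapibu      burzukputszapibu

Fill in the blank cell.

buruputszapzizbu

Attach noun class class I -ziz → putszapziz.
Attach number plural -bu → putszapzizbu.
Attach case ablative u- (before consonant 'p') → uputszapzizbu.
Attach definiteness definite bur- → buruputszapzizbu.
Vowel deletion: no change.
Nasal assimilation: no change.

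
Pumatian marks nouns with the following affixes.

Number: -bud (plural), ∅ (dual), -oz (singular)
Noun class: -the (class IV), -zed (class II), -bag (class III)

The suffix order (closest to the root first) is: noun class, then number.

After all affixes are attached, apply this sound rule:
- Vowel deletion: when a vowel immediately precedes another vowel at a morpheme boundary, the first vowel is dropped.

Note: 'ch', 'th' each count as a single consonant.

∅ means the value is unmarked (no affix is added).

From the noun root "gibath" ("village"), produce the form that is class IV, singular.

Attach noun class class IV -the → gibaththe.
Attach number singular -oz → gibaththeoz.
Apply vowel deletion: gibaththeoz → gibaththoz.

gibaththoz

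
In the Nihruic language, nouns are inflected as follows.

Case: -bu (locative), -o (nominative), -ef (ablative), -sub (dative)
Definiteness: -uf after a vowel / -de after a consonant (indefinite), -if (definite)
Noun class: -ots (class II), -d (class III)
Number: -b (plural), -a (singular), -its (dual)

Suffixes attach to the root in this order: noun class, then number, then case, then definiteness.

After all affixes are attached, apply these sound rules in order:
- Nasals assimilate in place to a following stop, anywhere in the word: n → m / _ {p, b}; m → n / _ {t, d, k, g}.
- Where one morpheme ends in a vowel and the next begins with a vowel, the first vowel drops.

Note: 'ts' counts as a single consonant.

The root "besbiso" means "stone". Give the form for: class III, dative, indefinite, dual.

besbisoditssubde

Attach noun class class III -d → besbisod.
Attach number dual -its → besbisodits.
Attach case dative -sub → besbisoditssub.
Attach definiteness indefinite -de (after consonant 'b') → besbisoditssubde.
Nasal assimilation: no change.
Vowel deletion: no change.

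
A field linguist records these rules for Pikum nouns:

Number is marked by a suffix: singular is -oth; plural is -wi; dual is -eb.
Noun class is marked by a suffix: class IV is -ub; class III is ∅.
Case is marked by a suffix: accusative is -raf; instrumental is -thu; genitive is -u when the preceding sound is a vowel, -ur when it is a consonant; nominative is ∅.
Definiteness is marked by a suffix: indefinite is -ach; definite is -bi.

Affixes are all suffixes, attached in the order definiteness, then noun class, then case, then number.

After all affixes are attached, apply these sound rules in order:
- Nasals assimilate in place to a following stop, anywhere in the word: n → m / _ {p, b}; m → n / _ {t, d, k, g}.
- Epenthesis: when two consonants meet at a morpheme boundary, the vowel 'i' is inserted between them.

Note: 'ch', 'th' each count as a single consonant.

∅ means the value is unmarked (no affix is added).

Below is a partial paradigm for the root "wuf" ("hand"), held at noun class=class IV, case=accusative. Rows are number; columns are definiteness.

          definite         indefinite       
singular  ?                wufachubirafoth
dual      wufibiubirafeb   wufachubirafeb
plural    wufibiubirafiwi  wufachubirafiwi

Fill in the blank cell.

Attach definiteness definite -bi → wufbi.
Attach noun class class IV -ub → wufbiub.
Attach case accusative -raf → wufbiubraf.
Attach number singular -oth → wufbiubrafoth.
Nasal assimilation: no change.
Apply epenthesis: wufbiubrafoth → wufibiubirafoth.

wufibiubirafoth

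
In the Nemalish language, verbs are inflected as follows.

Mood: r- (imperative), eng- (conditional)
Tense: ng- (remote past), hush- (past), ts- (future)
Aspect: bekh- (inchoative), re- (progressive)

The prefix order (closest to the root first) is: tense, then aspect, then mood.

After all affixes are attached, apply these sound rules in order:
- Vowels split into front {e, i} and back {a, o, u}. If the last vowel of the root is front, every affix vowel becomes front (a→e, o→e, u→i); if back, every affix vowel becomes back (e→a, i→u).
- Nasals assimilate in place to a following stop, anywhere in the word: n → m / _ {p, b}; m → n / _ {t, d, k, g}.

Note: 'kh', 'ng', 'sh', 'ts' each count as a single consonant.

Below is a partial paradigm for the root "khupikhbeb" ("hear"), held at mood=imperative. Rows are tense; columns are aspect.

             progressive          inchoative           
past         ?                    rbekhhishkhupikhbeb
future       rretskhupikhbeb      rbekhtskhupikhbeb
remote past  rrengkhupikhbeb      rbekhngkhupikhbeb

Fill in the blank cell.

rrehishkhupikhbeb

Attach tense past hush- → hushkhupikhbeb.
Attach aspect progressive re- → rehushkhupikhbeb.
Attach mood imperative r- → rrehushkhupikhbeb.
Apply vowel harmony: rrehushkhupikhbeb → rrehishkhupikhbeb.
Nasal assimilation: no change.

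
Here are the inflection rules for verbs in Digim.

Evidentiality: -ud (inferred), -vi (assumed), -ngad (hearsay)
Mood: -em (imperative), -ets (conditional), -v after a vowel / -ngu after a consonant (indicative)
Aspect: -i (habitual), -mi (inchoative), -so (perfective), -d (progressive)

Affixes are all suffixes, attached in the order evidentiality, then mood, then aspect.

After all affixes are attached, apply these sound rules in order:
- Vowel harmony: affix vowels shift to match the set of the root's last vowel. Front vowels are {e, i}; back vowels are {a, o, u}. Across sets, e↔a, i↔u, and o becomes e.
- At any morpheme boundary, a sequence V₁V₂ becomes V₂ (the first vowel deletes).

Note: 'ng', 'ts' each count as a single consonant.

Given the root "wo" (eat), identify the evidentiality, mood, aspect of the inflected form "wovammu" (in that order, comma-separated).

assumed, imperative, inchoative

Segment: wo-vi-em-mi.
evidentiality: -vi → assumed.
mood: -em → imperative.
aspect: -mi → inchoative.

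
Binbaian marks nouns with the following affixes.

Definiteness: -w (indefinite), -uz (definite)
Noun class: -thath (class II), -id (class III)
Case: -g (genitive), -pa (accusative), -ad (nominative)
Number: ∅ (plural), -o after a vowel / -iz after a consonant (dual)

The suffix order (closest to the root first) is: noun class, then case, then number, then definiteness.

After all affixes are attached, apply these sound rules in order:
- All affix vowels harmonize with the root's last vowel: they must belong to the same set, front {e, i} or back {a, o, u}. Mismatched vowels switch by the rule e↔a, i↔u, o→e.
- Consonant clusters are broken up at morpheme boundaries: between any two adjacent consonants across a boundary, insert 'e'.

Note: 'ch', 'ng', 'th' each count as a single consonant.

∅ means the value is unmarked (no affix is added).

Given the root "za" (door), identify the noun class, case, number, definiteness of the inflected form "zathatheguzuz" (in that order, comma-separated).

Segment: za-thath-g-iz-uz.
noun class: -thath → class II.
case: -g → genitive.
number: -o/iz → dual.
definiteness: -uz → definite.

class II, genitive, dual, definite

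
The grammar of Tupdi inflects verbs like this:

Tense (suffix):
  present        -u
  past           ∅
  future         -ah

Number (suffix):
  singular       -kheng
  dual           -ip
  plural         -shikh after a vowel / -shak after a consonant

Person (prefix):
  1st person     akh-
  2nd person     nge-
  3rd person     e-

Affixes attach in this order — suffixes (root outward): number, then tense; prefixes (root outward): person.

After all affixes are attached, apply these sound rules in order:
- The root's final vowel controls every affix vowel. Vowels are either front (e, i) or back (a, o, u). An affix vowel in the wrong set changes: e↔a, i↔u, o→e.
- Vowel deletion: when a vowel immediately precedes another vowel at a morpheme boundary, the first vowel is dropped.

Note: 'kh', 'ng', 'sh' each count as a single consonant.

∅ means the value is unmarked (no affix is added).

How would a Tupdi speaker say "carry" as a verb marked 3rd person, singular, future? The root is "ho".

ahokhangah

Attach person 3rd person e- → eho.
Attach number singular -kheng → ehokheng.
Attach tense future -ah → ehokhengah.
Apply vowel harmony: ehokhengah → ahokhangah.
Vowel deletion: no change.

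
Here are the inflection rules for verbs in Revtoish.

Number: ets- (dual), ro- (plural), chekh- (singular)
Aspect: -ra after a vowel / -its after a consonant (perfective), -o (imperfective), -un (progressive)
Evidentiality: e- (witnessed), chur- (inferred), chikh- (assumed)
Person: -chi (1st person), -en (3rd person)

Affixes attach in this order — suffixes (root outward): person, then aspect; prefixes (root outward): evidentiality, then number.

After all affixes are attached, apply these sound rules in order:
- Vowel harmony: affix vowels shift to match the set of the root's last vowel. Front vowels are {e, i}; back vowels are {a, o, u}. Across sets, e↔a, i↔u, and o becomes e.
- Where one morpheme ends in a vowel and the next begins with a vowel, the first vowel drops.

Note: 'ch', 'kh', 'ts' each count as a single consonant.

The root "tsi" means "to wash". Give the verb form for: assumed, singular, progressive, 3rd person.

chekhchikhtsenin

Attach person 3rd person -en → tsien.
Attach evidentiality assumed chikh- → chikhtsien.
Attach aspect progressive -un → chikhtsienun.
Attach number singular chekh- → chekhchikhtsienun.
Apply vowel harmony: chekhchikhtsienun → chekhchikhtsienin.
Apply vowel deletion: chekhchikhtsienin → chekhchikhtsenin.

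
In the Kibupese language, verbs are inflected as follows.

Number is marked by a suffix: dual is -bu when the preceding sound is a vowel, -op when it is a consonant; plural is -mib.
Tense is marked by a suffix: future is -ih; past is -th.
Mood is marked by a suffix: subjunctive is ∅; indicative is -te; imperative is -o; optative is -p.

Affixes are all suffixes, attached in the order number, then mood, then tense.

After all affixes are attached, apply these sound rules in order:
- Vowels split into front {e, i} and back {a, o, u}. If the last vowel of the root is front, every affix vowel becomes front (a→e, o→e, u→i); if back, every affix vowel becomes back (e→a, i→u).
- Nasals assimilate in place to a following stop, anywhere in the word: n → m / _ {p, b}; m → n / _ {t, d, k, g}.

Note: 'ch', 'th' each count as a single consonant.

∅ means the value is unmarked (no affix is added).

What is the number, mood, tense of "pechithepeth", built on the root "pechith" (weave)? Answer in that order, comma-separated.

Segment: pechith-op-o-th.
number: -bu/op → dual.
mood: -o → imperative.
tense: -th → past.

dual, imperative, past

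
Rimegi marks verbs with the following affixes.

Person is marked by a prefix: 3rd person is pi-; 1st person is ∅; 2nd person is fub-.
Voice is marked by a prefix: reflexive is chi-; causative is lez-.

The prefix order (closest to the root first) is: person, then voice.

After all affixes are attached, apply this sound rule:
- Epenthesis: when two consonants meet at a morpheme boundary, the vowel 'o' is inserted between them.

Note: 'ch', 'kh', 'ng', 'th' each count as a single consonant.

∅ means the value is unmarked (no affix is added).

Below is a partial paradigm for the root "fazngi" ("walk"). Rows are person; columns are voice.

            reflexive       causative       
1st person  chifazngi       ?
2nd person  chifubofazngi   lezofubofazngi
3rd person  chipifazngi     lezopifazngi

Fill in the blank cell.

person = 1st person: zero marking, form stays fazngi.
Attach voice causative lez- → lezfazngi.
Apply epenthesis: lezfazngi → lezofazngi.

lezofazngi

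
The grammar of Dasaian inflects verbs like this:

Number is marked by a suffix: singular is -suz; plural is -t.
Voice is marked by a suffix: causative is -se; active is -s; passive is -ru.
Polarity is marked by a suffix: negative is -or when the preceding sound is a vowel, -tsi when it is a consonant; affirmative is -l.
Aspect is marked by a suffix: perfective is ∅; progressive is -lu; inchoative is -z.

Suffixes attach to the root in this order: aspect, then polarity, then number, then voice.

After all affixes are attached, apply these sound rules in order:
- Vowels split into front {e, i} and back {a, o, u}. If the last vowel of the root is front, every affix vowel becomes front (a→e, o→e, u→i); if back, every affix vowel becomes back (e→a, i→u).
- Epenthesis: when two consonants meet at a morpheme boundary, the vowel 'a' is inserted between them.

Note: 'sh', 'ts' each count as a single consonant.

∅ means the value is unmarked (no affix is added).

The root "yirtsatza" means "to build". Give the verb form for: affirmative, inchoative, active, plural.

yirtsatzazalatas

Attach aspect inchoative -z → yirtsatzaz.
Attach polarity affirmative -l → yirtsatzazl.
Attach number plural -t → yirtsatzazlt.
Attach voice active -s → yirtsatzazlts.
Vowel harmony: no change.
Apply epenthesis: yirtsatzazlts → yirtsatzazalatas.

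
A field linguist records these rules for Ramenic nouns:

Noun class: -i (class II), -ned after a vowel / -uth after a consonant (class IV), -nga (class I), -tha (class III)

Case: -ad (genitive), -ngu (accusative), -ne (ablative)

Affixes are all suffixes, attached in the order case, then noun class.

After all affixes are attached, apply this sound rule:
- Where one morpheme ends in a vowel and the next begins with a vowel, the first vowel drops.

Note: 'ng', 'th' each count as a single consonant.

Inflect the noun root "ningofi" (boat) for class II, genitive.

Attach case genitive -ad → ningofiad.
Attach noun class class II -i → ningofiadi.
Apply vowel deletion: ningofiadi → ningofadi.

ningofadi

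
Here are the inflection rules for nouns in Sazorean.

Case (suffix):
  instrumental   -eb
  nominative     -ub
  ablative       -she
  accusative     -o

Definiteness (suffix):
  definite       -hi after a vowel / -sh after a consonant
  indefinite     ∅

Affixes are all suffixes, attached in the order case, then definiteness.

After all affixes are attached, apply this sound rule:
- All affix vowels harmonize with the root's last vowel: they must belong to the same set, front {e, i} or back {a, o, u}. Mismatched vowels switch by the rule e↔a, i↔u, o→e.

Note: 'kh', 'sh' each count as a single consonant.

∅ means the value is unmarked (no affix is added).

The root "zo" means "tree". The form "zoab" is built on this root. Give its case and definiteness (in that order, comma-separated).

Segment: zo-eb.
case: -eb → instrumental.
definiteness: ∅ → indefinite.

instrumental, indefinite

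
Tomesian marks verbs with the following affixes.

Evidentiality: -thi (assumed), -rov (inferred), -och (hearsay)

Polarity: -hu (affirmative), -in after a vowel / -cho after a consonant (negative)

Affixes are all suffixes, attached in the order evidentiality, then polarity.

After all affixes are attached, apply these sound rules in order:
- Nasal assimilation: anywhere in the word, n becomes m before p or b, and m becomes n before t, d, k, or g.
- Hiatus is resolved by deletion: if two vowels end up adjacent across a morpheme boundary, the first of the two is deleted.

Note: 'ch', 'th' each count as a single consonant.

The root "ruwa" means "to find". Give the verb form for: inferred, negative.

ruwarovcho

Attach evidentiality inferred -rov → ruwarov.
Attach polarity negative -cho (after consonant 'v') → ruwarovcho.
Nasal assimilation: no change.
Vowel deletion: no change.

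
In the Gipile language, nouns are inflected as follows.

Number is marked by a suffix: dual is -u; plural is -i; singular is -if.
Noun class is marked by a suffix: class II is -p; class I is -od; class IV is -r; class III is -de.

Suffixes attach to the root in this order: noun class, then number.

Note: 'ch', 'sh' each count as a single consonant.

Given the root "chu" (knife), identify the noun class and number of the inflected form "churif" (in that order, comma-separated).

Segment: chu-r-if.
noun class: -r → class IV.
number: -if → singular.

class IV, singular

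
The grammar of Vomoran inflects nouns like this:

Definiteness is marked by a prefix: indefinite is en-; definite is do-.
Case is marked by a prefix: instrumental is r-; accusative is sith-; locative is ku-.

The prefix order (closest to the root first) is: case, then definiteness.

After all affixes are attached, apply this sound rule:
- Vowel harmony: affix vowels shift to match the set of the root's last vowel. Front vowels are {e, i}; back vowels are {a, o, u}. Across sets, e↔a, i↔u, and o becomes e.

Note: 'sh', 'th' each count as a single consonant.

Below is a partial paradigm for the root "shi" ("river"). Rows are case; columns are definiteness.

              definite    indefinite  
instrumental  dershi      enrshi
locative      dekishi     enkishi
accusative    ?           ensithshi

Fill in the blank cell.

Attach case accusative sith- → sithshi.
Attach definiteness definite do- → dosithshi.
Apply vowel harmony: dosithshi → desithshi.

desithshi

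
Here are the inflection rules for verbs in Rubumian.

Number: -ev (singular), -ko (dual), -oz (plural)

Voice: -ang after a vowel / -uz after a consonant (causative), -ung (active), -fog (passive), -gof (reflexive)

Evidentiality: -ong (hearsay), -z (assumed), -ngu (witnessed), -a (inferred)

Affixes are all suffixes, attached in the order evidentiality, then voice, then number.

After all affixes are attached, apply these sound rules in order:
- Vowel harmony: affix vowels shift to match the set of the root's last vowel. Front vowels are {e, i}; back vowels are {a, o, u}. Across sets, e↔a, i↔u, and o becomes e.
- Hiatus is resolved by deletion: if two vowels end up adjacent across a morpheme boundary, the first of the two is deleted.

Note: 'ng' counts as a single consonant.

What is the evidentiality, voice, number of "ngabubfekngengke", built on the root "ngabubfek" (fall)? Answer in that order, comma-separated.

witnessed, causative, dual

Segment: ngabubfek-ngu-ang-ko.
evidentiality: -ngu → witnessed.
voice: -ang/uz → causative.
number: -ko → dual.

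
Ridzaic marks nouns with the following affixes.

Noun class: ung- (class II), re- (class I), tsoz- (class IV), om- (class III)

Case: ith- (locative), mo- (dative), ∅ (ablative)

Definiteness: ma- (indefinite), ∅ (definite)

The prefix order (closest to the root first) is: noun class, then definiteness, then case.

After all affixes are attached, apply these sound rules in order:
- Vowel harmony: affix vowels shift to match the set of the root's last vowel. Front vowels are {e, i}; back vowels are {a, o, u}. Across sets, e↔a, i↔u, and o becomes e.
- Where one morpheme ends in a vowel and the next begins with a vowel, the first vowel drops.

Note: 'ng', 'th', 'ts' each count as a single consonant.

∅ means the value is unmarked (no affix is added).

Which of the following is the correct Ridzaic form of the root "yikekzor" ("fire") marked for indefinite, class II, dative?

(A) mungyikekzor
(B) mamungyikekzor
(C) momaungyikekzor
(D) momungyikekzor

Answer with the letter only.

D

Attach noun class class II ung- → ungyikekzor.
Attach definiteness indefinite ma- → maungyikekzor.
Attach case dative mo- → momaungyikekzor.
Vowel harmony: no change.
Apply vowel deletion: momaungyikekzor → momungyikekzor.
So the correct form is momungyikekzor, option (D).
(C) momaungyikekzor is wrong: it fails to apply the sound rule(s).
(B) mamungyikekzor is wrong: it has the affixes in the wrong order.
(A) mungyikekzor is wrong: it uses definite instead of indefinite for definiteness.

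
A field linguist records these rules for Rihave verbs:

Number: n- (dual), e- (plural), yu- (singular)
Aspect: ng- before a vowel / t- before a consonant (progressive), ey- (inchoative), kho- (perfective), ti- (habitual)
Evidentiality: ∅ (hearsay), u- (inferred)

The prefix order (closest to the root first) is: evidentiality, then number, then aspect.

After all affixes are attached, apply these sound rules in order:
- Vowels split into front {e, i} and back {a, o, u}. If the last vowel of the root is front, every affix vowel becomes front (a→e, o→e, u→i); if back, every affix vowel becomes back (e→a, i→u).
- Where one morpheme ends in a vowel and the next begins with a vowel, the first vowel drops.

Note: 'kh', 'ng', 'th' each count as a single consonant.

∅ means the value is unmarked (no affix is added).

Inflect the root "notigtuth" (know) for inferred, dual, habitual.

tununotigtuth

Attach evidentiality inferred u- → unotigtuth.
Attach number dual n- → nunotigtuth.
Attach aspect habitual ti- → tinunotigtuth.
Apply vowel harmony: tinunotigtuth → tununotigtuth.
Vowel deletion: no change.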